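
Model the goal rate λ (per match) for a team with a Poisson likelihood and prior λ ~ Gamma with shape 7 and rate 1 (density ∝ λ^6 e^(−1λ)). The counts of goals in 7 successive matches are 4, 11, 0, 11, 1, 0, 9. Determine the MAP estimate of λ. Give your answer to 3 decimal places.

λ̂_MAP = 5.250

Σxᵢ = 4+11+0+11+1+0+9 = 36, with n = 7.
Posterior ∝ λ^6e^(−1λ) · λ^36e^(−7λ) = λ^42e^(−8λ), i.e. Gamma(shape=43, rate=8).
The mode of a Gamma(a, b) with a ≥ 1 (shape–rate) is (a−1)/b = 42/8 ≈ 5.250.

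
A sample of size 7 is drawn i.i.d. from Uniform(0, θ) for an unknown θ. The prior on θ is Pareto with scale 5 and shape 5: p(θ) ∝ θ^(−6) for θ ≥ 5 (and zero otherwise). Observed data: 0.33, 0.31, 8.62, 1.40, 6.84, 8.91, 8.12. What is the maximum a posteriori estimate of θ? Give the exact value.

θ̂_MAP = 8.91

The Uniform(0, θ) likelihood is θ^(−n) for θ ≥ max(xᵢ), zero otherwise. Here max(xᵢ) = 8.91.
Posterior ∝ θ^(−6) · θ^(−7) = θ^(−13) on θ ≥ max(5, 8.91) = 8.91.
This density is strictly decreasing in θ, so the posterior mode lies at the lower boundary of the support.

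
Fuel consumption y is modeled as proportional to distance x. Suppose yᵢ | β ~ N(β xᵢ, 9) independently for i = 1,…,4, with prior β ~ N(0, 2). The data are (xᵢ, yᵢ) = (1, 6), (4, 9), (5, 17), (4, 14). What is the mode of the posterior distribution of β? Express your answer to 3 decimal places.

log p(β | y) = −Σ(yᵢ − βxᵢ)²/(2·9) − β²/(2·2) + const.
Setting the derivative to zero: Σxᵢ(yᵢ − βxᵢ)/9 − β/2 = 0, so β = Σxᵢyᵢ / (Σxᵢ² + σ²/τ²).
Σxᵢyᵢ = 1·6 + 4·9 + 5·17 + 4·14 = 183; Σxᵢ² = 58; σ²/τ² = 4.5.
β̂_MAP = 183 / (58 + 4.5) = 183/62.5 ≈ 2.928.

β̂_MAP = 2.928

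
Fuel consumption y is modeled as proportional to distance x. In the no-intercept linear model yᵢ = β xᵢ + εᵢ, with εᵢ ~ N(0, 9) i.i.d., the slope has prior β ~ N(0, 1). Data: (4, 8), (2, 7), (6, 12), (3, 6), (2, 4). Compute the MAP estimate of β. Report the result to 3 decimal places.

log p(β | y) = −Σ(yᵢ − βxᵢ)²/(2·9) − β²/(2·1) + const.
Setting the derivative to zero: Σxᵢ(yᵢ − βxᵢ)/9 − β/1 = 0, so β = Σxᵢyᵢ / (Σxᵢ² + σ²/τ²).
Σxᵢyᵢ = 4·8 + 2·7 + 6·12 + 3·6 + 2·4 = 144; Σxᵢ² = 69; σ²/τ² = 9.
β̂_MAP = 144 / (69 + 9) = 144/78 ≈ 1.846.

β̂_MAP = 1.846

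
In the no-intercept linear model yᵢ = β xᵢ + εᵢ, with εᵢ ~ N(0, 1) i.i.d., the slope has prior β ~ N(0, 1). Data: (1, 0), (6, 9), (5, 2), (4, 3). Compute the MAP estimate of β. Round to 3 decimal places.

log p(β | y) = −Σ(yᵢ − βxᵢ)²/(2·1) − β²/(2·1) + const.
Setting the derivative to zero: Σxᵢ(yᵢ − βxᵢ)/1 − β/1 = 0, so β = Σxᵢyᵢ / (Σxᵢ² + σ²/τ²).
Σxᵢyᵢ = 1·0 + 6·9 + 5·2 + 4·3 = 76; Σxᵢ² = 78; σ²/τ² = 1.
β̂_MAP = 76 / (78 + 1) = 76/79 ≈ 0.962.

β̂_MAP = 0.962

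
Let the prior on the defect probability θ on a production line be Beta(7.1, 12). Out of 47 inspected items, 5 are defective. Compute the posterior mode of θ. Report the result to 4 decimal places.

Prior: Beta(7.1, 12).
Data: 5 successes in 47 trials. The binomial likelihood contributes θ^5(1−θ)^42, so the posterior is Beta(7.1+5, 12+42) = Beta(12.1, 54).
For Beta(a, b) with a, b > 1 the mode is (a−1)/(a+b−2) = 11.1/64.1 ≈ 0.1732.

θ̂_MAP = 0.1732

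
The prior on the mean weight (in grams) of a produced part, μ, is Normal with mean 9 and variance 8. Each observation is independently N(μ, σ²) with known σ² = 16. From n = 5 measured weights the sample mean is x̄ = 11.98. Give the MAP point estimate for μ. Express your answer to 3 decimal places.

μ̂_MAP = 11.129

n = 5, x̄ = 11.98.
For a Normal prior and Normal likelihood with known variance, the posterior is Normal; its mode equals its mean, the precision-weighted average.
Prior precision 1/σ₀² = 1/8 = 0.125; data precision n/σ² = 5/16 = 0.3125.
μ̂ = (0.125·9 + 0.3125·11.98) / (0.125 + 0.3125) = 4.86875/0.4375 = 779/70 ≈ 11.129.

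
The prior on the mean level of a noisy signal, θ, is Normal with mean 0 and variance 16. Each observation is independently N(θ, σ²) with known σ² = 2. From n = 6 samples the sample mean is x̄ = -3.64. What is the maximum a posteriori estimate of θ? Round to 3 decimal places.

n = 6, x̄ = -3.64.
For a Normal prior and Normal likelihood with known variance, the posterior is Normal; its mode equals its mean, the precision-weighted average.
Prior precision 1/σ₀² = 1/16 = 0.0625; data precision n/σ² = 6/2 = 3.
θ̂ = (0.0625·0 + 3·(-3.64)) / (0.0625 + 3) = (-10.92)/3.0625 = -624/175 ≈ -3.566.

θ̂_MAP = -3.566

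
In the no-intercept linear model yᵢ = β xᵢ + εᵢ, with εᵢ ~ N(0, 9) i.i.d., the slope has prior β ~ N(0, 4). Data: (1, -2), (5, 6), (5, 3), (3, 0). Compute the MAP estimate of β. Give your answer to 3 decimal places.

log p(β | y) = −Σ(yᵢ − βxᵢ)²/(2·9) − β²/(2·4) + const.
Setting the derivative to zero: Σxᵢ(yᵢ − βxᵢ)/9 − β/4 = 0, so β = Σxᵢyᵢ / (Σxᵢ² + σ²/τ²).
Σxᵢyᵢ = 1·(-2) + 5·6 + 5·3 + 3·0 = 43; Σxᵢ² = 60; σ²/τ² = 2.25.
β̂_MAP = 43 / (60 + 2.25) = 43/62.25 ≈ 0.691.

β̂_MAP = 0.691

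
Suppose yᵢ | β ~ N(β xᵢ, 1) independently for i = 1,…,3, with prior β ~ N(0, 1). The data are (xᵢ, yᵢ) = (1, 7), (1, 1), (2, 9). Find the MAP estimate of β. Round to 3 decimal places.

β̂_MAP = 3.714

log p(β | y) = −Σ(yᵢ − βxᵢ)²/(2·1) − β²/(2·1) + const.
Setting the derivative to zero: Σxᵢ(yᵢ − βxᵢ)/1 − β/1 = 0, so β = Σxᵢyᵢ / (Σxᵢ² + σ²/τ²).
Σxᵢyᵢ = 1·7 + 1·1 + 2·9 = 26; Σxᵢ² = 6; σ²/τ² = 1.
β̂_MAP = 26 / (6 + 1) = 26/7 ≈ 3.714.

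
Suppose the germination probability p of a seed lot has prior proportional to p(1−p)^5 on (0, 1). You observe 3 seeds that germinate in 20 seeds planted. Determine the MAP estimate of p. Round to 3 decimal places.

p̂_MAP = 0.154

The prior density ∝ p(1−p)^5 is the kernel of Beta(2, 6).
Data: 3 successes in 20 trials. The binomial likelihood contributes p^3(1−p)^17, so the posterior is Beta(2+3, 6+17) = Beta(5, 23).
For Beta(a, b) with a, b > 1 the mode is (a−1)/(a+b−2) = 4/26 ≈ 0.154.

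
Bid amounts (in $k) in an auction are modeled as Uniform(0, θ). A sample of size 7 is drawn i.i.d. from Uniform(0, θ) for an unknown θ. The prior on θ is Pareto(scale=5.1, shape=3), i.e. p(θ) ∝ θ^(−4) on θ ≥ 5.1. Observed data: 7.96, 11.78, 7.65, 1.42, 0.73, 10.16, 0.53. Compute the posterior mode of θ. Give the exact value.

The Uniform(0, θ) likelihood is θ^(−n) for θ ≥ max(xᵢ), zero otherwise. Here max(xᵢ) = 11.78.
Posterior ∝ θ^(−4) · θ^(−7) = θ^(−11) on θ ≥ max(5.1, 11.78) = 11.78.
This density is strictly decreasing in θ, so the posterior mode lies at the lower boundary of the support.

θ̂_MAP = 11.78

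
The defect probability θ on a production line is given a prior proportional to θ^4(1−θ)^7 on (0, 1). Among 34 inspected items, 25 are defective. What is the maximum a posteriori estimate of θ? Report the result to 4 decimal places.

θ̂_MAP = 0.6444

The prior density ∝ θ^4(1−θ)^7 is the kernel of Beta(5, 8).
Data: 25 successes in 34 trials. The binomial likelihood contributes θ^25(1−θ)^9, so the posterior is Beta(5+25, 8+9) = Beta(30, 17).
For Beta(a, b) with a, b > 1 the mode is (a−1)/(a+b−2) = 29/45 ≈ 0.6444.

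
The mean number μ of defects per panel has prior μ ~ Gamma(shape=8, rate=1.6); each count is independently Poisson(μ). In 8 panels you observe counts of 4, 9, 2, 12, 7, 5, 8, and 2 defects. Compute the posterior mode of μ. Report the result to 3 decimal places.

μ̂_MAP = 5.833

Σxᵢ = 4+9+2+12+7+5+8+2 = 49, with n = 8.
Posterior ∝ μ^7e^(−1.6μ) · μ^49e^(−8μ) = μ^56e^(−9.6μ), i.e. Gamma(shape=57, rate=9.6).
The mode of a Gamma(a, b) with a ≥ 1 (shape–rate) is (a−1)/b = 56/9.6 ≈ 5.833.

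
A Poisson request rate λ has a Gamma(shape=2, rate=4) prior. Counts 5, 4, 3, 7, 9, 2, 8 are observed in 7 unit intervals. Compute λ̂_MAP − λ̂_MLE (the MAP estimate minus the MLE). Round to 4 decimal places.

MAP − MLE = -1.8831

Σxᵢ = 38. Posterior is Gamma(40, 11); MAP = (40−1)/11 = 39/11 ≈ 3.54545.
MLE = x̄ = 38/7 ≈ 5.42857.
Difference = 39/11 − 38/7 = -145/77 ≈ -1.8831.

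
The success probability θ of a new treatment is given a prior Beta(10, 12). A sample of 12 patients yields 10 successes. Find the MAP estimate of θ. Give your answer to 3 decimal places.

θ̂_MAP = 0.594

Prior: Beta(10, 12).
Data: 10 successes in 12 trials. The binomial likelihood contributes θ^10(1−θ)^2, so the posterior is Beta(10+10, 12+2) = Beta(20, 14).
For Beta(a, b) with a, b > 1 the mode is (a−1)/(a+b−2) = 19/32 ≈ 0.594.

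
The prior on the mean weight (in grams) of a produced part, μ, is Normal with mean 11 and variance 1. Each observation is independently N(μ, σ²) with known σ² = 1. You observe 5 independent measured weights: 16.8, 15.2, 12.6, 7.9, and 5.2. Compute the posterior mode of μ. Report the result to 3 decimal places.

μ̂_MAP = 11.450

n = 5; x̄ = (16.8 + 15.2 + 12.6 + 7.9 + 5.2)/5 = 57.7/5 = 11.54.
For a Normal prior and Normal likelihood with known variance, the posterior is Normal; its mode equals its mean, the precision-weighted average.
Prior precision 1/σ₀² = 1/1 = 1; data precision n/σ² = 5/1 = 5.
μ̂ = (1·11 + 5·11.54) / (1 + 5) = 68.7/6 = 11.450.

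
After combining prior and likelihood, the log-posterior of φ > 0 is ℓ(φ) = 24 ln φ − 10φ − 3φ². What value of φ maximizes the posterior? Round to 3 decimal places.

φ̂_MAP = 1.333

ℓ'(φ) = 24/φ − 10 − 6φ. Setting this to zero and multiplying by φ: 6φ² + 10φ − 24 = 0.
φ = (−10 + √(10² + 4·6·24)) / (2·6) = (−10 + √676) / 12 = (−10 + 26)/12 = 4/3.
ℓ''(φ) = −24/φ² − 6 < 0, confirming a maximum.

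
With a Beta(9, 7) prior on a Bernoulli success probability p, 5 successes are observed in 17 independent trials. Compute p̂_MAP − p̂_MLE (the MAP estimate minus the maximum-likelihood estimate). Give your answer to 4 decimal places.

MAP − MLE = 0.1252

Posterior is Beta(14, 19); MAP = (14−1)/(33−2) = 13/31 ≈ 0.41935.
MLE ignores the prior: p̂_MLE = k/n = 5/17 ≈ 0.29412.
Difference = 13/31 − 5/17 = 66/527 ≈ 0.1252.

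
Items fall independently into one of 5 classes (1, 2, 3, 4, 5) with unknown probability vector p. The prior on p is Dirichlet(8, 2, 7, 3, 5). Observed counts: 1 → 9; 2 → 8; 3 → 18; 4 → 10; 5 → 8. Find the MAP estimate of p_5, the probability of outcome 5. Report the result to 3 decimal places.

The posterior is Dirichlet(αᵢ + nᵢ) = Dirichlet(17, 10, 25, 13, 13).
For a Dirichlet(a₁,…,a_K) with all aᵢ > 1, the mode has j-th component (aⱼ − 1)/(Σaᵢ − K).
Here Σaᵢ = 78 and K = 5, so p_5 = (13 − 1)/(78 − 5) = 12/73 ≈ 0.164.

MAP estimate: 0.164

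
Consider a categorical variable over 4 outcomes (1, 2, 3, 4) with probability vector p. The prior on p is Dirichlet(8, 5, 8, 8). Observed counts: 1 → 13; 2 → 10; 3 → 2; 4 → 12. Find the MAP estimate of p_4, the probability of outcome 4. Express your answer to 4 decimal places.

The posterior is Dirichlet(αᵢ + nᵢ) = Dirichlet(21, 15, 10, 20).
For a Dirichlet(a₁,…,a_K) with all aᵢ > 1, the mode has j-th component (aⱼ − 1)/(Σaᵢ − K).
Here Σaᵢ = 66 and K = 4, so p_4 = (20 − 1)/(66 − 4) = 19/62 ≈ 0.3065.

MAP estimate: 0.3065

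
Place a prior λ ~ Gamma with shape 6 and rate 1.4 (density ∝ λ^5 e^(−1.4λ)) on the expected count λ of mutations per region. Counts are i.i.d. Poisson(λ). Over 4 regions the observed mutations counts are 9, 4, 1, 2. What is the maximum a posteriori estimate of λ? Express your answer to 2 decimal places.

λ̂_MAP = 3.89

Σxᵢ = 9+4+1+2 = 16, with n = 4.
Posterior ∝ λ^5e^(−1.4λ) · λ^16e^(−4λ) = λ^21e^(−5.4λ), i.e. Gamma(shape=22, rate=5.4).
The mode of a Gamma(a, b) with a ≥ 1 (shape–rate) is (a−1)/b = 21/5.4 ≈ 3.89.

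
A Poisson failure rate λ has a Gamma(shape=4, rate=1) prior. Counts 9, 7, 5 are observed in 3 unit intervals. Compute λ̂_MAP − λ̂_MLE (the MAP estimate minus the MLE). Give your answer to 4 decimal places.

MAP − MLE = -1.0000

Σxᵢ = 21. Posterior is Gamma(25, 4); MAP = (25−1)/4 = 24/4 ≈ 6.00000.
MLE = x̄ = 21/3 ≈ 7.00000.
Difference = 24/4 − 21/3 = -1 ≈ -1.0000.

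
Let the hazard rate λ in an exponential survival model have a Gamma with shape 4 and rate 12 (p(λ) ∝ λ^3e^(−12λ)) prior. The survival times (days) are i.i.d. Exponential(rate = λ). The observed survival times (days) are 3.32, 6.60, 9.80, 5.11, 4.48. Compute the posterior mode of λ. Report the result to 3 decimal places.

The Exponential(rate=λ) likelihood is ∝ λ^n e^(−λΣtᵢ). Here n = 5 and Σtᵢ = 3.32 + 6.60 + 9.80 + 5.11 + 4.48 = 29.31.
Posterior ∝ λ^3e^(−12λ) · λ^5e^(−29.31λ) = λ^8e^(−41.31λ), i.e. Gamma(9, 41.31).
Mode = (a−1)/b = 8/41.31 ≈ 0.194.

λ̂_MAP = 0.194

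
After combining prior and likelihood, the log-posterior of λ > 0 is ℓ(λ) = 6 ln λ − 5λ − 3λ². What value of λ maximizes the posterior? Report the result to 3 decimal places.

λ̂_MAP = 0.667

ℓ'(λ) = 6/λ − 5 − 6λ. Setting this to zero and multiplying by λ: 6λ² + 5λ − 6 = 0.
λ = (−5 + √(5² + 4·6·6)) / (2·6) = (−5 + √169) / 12 = (−5 + 13)/12 = 2/3.
ℓ''(λ) = −6/λ² − 6 < 0, confirming a maximum.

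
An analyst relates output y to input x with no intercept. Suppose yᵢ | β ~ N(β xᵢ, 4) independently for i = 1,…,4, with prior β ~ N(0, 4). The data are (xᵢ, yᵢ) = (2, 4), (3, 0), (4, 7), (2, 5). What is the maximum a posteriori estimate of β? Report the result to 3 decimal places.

log p(β | y) = −Σ(yᵢ − βxᵢ)²/(2·4) − β²/(2·4) + const.
Setting the derivative to zero: Σxᵢ(yᵢ − βxᵢ)/4 − β/4 = 0, so β = Σxᵢyᵢ / (Σxᵢ² + σ²/τ²).
Σxᵢyᵢ = 2·4 + 3·0 + 4·7 + 2·5 = 46; Σxᵢ² = 33; σ²/τ² = 1.
β̂_MAP = 46 / (33 + 1) = 46/34 ≈ 1.353.

β̂_MAP = 1.353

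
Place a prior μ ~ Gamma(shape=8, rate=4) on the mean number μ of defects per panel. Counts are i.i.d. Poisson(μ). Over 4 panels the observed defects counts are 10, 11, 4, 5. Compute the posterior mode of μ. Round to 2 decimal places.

Σxᵢ = 10+11+4+5 = 30, with n = 4.
Posterior ∝ μ^7e^(−4μ) · μ^30e^(−4μ) = μ^37e^(−8μ), i.e. Gamma(shape=38, rate=8).
The mode of a Gamma(a, b) with a ≥ 1 (shape–rate) is (a−1)/b = 37/8 ≈ 4.63.

μ̂_MAP = 4.63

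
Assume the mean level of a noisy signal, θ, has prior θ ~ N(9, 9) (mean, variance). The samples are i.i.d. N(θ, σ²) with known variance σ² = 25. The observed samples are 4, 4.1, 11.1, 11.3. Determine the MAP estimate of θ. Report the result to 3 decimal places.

n = 4; x̄ = (4 + 4.1 + 11.1 + 11.3)/4 = 30.5/4 = 7.625.
For a Normal prior and Normal likelihood with known variance, the posterior is Normal; its mode equals its mean, the precision-weighted average.
Prior precision 1/σ₀² = 1/9; data precision n/σ² = 4/25 = 0.16.
θ̂ = ((1/9)·9 + 0.16·7.625) / (1/9 + 0.16) = 2.22/(61/225) = 999/122 ≈ 8.189.

θ̂_MAP = 8.189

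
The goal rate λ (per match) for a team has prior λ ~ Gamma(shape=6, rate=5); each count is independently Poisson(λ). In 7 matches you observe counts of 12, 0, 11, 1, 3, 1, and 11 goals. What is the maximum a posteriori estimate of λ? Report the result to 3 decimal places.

Σxᵢ = 12+0+11+1+3+1+11 = 39, with n = 7.
Posterior ∝ λ^5e^(−5λ) · λ^39e^(−7λ) = λ^44e^(−12λ), i.e. Gamma(shape=45, rate=12).
The mode of a Gamma(a, b) with a ≥ 1 (shape–rate) is (a−1)/b = 44/12 ≈ 3.667.

λ̂_MAP = 3.667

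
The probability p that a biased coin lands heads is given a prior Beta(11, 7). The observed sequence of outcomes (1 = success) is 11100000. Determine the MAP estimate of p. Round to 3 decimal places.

Prior: Beta(11, 7).
Data: 3 successes in 8 trials (from the sequence). The binomial likelihood contributes p^3(1−p)^5, so the posterior is Beta(11+3, 7+5) = Beta(14, 12).
For Beta(a, b) with a, b > 1 the mode is (a−1)/(a+b−2) = 13/24 ≈ 0.542.

p̂_MAP = 0.542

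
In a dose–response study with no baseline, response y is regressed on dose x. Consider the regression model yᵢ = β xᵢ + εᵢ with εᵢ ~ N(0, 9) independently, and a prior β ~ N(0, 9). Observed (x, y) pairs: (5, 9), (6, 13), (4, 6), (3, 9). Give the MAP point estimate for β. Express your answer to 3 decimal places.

β̂_MAP = 2.000

log p(β | y) = −Σ(yᵢ − βxᵢ)²/(2·9) − β²/(2·9) + const.
Setting the derivative to zero: Σxᵢ(yᵢ − βxᵢ)/9 − β/9 = 0, so β = Σxᵢyᵢ / (Σxᵢ² + σ²/τ²).
Σxᵢyᵢ = 5·9 + 6·13 + 4·6 + 3·9 = 174; Σxᵢ² = 86; σ²/τ² = 1.
β̂_MAP = 174 / (86 + 1) = 174/87 ≈ 2.000.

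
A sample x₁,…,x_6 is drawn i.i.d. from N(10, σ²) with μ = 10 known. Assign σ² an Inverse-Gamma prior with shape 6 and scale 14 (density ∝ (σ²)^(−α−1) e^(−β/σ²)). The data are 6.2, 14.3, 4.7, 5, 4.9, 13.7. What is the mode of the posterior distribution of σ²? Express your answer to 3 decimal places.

σ̂²_MAP = 7.686

Sum of squared deviations about the known mean: SS = (6.2−10)² + (14.3−10)² + (4.7−10)² + (5−10)² + (4.9−10)² + (13.7−10)² = 125.72.
The Normal likelihood contributes (σ²)^(−n/2) exp(−SS/(2σ²)), so the posterior is Inverse-Gamma(α + n/2, β + SS/2) = Inverse-Gamma(9, 76.86).
The mode of Inverse-Gamma(a, b) is b/(a+1) = 76.86/10 ≈ 7.686.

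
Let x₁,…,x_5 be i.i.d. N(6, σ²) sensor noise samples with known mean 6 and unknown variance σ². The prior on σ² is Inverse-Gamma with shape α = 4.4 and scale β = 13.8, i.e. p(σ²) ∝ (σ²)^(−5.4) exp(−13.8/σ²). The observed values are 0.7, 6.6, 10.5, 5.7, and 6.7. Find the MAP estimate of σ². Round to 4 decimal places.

σ̂²_MAP = 4.8658

Sum of squared deviations about the known mean: SS = (0.7−6)² + (6.6−6)² + (10.5−6)² + (5.7−6)² + (6.7−6)² = 49.28.
The Normal likelihood contributes (σ²)^(−n/2) exp(−SS/(2σ²)), so the posterior is Inverse-Gamma(α + n/2, β + SS/2) = Inverse-Gamma(6.9, 38.44).
The mode of Inverse-Gamma(a, b) is b/(a+1) = 38.44/7.9 ≈ 4.8658.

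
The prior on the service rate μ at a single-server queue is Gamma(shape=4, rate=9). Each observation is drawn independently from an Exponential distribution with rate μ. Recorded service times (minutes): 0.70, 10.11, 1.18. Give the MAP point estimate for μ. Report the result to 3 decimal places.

The Exponential(rate=μ) likelihood is ∝ μ^n e^(−μΣtᵢ). Here n = 3 and Σtᵢ = 0.70 + 10.11 + 1.18 = 11.99.
Posterior ∝ μ^3e^(−9μ) · μ^3e^(−11.99μ) = μ^6e^(−20.99μ), i.e. Gamma(7, 20.99).
Mode = (a−1)/b = 6/20.99 ≈ 0.286.

μ̂_MAP = 0.286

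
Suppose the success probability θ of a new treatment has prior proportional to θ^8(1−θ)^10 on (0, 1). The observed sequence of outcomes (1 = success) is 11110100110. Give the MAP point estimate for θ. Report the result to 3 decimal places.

θ̂_MAP = 0.517

The prior density ∝ θ^8(1−θ)^10 is the kernel of Beta(9, 11).
Data: 7 successes in 11 trials (from the sequence). The binomial likelihood contributes θ^7(1−θ)^4, so the posterior is Beta(9+7, 11+4) = Beta(16, 15).
For Beta(a, b) with a, b > 1 the mode is (a−1)/(a+b−2) = 15/29 ≈ 0.517.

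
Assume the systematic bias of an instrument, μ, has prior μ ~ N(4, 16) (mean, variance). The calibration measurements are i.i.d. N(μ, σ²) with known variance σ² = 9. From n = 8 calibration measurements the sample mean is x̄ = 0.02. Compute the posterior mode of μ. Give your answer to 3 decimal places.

n = 8, x̄ = 0.02.
For a Normal prior and Normal likelihood with known variance, the posterior is Normal; its mode equals its mean, the precision-weighted average.
Prior precision 1/σ₀² = 1/16 = 0.0625; data precision n/σ² = 8/9.
μ̂ = (0.0625·4 + (8/9)·0.02) / (0.0625 + 8/9) = (241/900)/(137/144) = 964/3425 ≈ 0.281.

μ̂_MAP = 0.281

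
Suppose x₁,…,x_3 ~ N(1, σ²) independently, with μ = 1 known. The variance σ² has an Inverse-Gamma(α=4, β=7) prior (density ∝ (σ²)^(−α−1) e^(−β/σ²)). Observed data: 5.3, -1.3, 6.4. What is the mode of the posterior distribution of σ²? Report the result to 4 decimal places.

σ̂²_MAP = 5.1492

Sum of squared deviations about the known mean: SS = (5.3−1)² + (-1.3−1)² + (6.4−1)² = 52.94.
The Normal likelihood contributes (σ²)^(−n/2) exp(−SS/(2σ²)), so the posterior is Inverse-Gamma(α + n/2, β + SS/2) = Inverse-Gamma(5.5, 33.47).
The mode of Inverse-Gamma(a, b) is b/(a+1) = 33.47/6.5 ≈ 5.1492.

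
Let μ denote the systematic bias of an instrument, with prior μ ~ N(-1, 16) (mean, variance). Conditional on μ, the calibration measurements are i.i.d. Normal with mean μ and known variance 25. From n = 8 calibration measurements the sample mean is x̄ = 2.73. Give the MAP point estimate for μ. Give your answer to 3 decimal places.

n = 8, x̄ = 2.73.
For a Normal prior and Normal likelihood with known variance, the posterior is Normal; its mode equals its mean, the precision-weighted average.
Prior precision 1/σ₀² = 1/16 = 0.0625; data precision n/σ² = 8/25 = 0.32.
μ̂ = (0.0625·(-1) + 0.32·2.73) / (0.0625 + 0.32) = 0.8111/0.3825 = 8111/3825 ≈ 2.121.

μ̂_MAP = 2.121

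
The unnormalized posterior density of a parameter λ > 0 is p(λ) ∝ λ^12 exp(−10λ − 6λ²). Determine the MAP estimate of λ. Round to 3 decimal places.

ℓ'(λ) = 12/λ − 10 − 12λ. Setting this to zero and multiplying by λ: 12λ² + 10λ − 12 = 0.
λ = (−10 + √(10² + 4·12·12)) / (2·12) = (−10 + √676) / 24 = (−10 + 26)/24 = 2/3.
ℓ''(λ) = −12/λ² − 12 < 0, confirming a maximum.

λ̂_MAP = 0.667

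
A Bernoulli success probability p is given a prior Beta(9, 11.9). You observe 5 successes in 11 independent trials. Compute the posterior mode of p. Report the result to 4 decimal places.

Prior: Beta(9, 11.9).
Data: 5 successes in 11 trials. The binomial likelihood contributes p^5(1−p)^6, so the posterior is Beta(9+5, 11.9+6) = Beta(14, 17.9).
For Beta(a, b) with a, b > 1 the mode is (a−1)/(a+b−2) = 13/29.9 ≈ 0.4348.

p̂_MAP = 0.4348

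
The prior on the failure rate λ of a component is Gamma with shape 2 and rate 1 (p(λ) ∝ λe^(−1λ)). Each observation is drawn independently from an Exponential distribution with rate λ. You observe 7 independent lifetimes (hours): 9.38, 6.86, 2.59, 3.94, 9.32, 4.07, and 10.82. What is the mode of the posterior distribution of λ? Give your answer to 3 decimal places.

The Exponential(rate=λ) likelihood is ∝ λ^n e^(−λΣtᵢ). Here n = 7 and Σtᵢ = 9.38 + 6.86 + 2.59 + 3.94 + 9.32 + 4.07 + 10.82 = 46.98.
Posterior ∝ λe^(−1λ) · λ^7e^(−46.98λ) = λ^8e^(−47.98λ), i.e. Gamma(9, 47.98).
Mode = (a−1)/b = 8/47.98 ≈ 0.167.

λ̂_MAP = 0.167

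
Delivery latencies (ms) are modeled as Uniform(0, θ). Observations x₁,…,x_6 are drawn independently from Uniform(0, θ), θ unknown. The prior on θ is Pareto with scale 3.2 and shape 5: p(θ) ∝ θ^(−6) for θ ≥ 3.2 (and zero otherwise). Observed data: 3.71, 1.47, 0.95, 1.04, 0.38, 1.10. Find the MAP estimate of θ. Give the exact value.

θ̂_MAP = 3.71

The Uniform(0, θ) likelihood is θ^(−n) for θ ≥ max(xᵢ), zero otherwise. Here max(xᵢ) = 3.71.
Posterior ∝ θ^(−6) · θ^(−6) = θ^(−12) on θ ≥ max(3.2, 3.71) = 3.71.
This density is strictly decreasing in θ, so the posterior mode lies at the lower boundary of the support.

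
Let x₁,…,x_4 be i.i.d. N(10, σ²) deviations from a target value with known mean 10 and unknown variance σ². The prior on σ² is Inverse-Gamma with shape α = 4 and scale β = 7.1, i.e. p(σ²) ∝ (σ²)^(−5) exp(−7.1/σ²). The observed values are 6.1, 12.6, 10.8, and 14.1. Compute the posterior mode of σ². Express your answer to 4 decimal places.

Sum of squared deviations about the known mean: SS = (6.1−10)² + (12.6−10)² + (10.8−10)² + (14.1−10)² = 39.42.
The Normal likelihood contributes (σ²)^(−n/2) exp(−SS/(2σ²)), so the posterior is Inverse-Gamma(α + n/2, β + SS/2) = Inverse-Gamma(6, 26.81).
The mode of Inverse-Gamma(a, b) is b/(a+1) = 26.81/7 ≈ 3.8300.

σ̂²_MAP = 3.8300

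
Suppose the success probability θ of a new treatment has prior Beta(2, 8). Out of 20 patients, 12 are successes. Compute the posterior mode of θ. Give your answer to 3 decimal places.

Prior: Beta(2, 8).
Data: 12 successes in 20 trials. The binomial likelihood contributes θ^12(1−θ)^8, so the posterior is Beta(2+12, 8+8) = Beta(14, 16).
For Beta(a, b) with a, b > 1 the mode is (a−1)/(a+b−2) = 13/28 ≈ 0.464.

θ̂_MAP = 0.464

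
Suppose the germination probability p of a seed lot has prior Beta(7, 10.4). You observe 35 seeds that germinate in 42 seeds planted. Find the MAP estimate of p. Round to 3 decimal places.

Prior: Beta(7, 10.4).
Data: 35 successes in 42 trials. The binomial likelihood contributes p^35(1−p)^7, so the posterior is Beta(7+35, 10.4+7) = Beta(42, 17.4).
For Beta(a, b) with a, b > 1 the mode is (a−1)/(a+b−2) = 41/57.4 ≈ 0.714.

p̂_MAP = 0.714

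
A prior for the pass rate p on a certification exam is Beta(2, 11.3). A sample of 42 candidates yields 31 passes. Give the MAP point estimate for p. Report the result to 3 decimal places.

Prior: Beta(2, 11.3).
Data: 31 successes in 42 trials. The binomial likelihood contributes p^31(1−p)^11, so the posterior is Beta(2+31, 11.3+11) = Beta(33, 22.3).
For Beta(a, b) with a, b > 1 the mode is (a−1)/(a+b−2) = 32/53.3 ≈ 0.600.

p̂_MAP = 0.600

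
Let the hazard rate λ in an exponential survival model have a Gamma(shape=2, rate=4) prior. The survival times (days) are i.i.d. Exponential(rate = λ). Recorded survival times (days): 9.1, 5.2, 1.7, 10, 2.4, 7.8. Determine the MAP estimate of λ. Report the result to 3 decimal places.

The Exponential(rate=λ) likelihood is ∝ λ^n e^(−λΣtᵢ). Here n = 6 and Σtᵢ = 9.1 + 5.2 + 1.7 + 10 + 2.4 + 7.8 = 36.2.
Posterior ∝ λe^(−4λ) · λ^6e^(−36.2λ) = λ^7e^(−40.2λ), i.e. Gamma(8, 40.2).
Mode = (a−1)/b = 7/40.2 ≈ 0.174.

λ̂_MAP = 0.174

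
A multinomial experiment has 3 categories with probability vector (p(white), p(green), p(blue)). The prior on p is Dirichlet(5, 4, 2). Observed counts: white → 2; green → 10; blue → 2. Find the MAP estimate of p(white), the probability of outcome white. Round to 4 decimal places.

MAP estimate of p(white) = 0.2727

The posterior is Dirichlet(αᵢ + nᵢ) = Dirichlet(7, 14, 4).
For a Dirichlet(a₁,…,a_K) with all aᵢ > 1, the mode has j-th component (aⱼ − 1)/(Σaᵢ − K).
Here Σaᵢ = 25 and K = 3, so p(white) = (7 − 1)/(25 − 3) = 6/22 ≈ 0.2727.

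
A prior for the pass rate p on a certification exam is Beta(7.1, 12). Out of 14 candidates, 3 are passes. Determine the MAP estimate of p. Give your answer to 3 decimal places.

Prior: Beta(7.1, 12).
Data: 3 successes in 14 trials. The binomial likelihood contributes p^3(1−p)^11, so the posterior is Beta(7.1+3, 12+11) = Beta(10.1, 23).
For Beta(a, b) with a, b > 1 the mode is (a−1)/(a+b−2) = 9.1/31.1 ≈ 0.293.

p̂_MAP = 0.293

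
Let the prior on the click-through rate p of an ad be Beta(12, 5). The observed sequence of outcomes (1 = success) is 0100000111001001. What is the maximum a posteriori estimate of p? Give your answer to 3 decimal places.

p̂_MAP = 0.548

Prior: Beta(12, 5).
Data: 6 successes in 16 trials (from the sequence). The binomial likelihood contributes p^6(1−p)^10, so the posterior is Beta(12+6, 5+10) = Beta(18, 15).
For Beta(a, b) with a, b > 1 the mode is (a−1)/(a+b−2) = 17/31 ≈ 0.548.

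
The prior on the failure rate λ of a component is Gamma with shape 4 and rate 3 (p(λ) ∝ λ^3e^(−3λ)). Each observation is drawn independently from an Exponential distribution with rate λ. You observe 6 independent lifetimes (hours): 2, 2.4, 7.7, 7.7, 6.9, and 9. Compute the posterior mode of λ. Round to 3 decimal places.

The Exponential(rate=λ) likelihood is ∝ λ^n e^(−λΣtᵢ). Here n = 6 and Σtᵢ = 2 + 2.4 + 7.7 + 7.7 + 6.9 + 9 = 35.7.
Posterior ∝ λ^3e^(−3λ) · λ^6e^(−35.7λ) = λ^9e^(−38.7λ), i.e. Gamma(10, 38.7).
Mode = (a−1)/b = 9/38.7 ≈ 0.233.

λ̂_MAP = 0.233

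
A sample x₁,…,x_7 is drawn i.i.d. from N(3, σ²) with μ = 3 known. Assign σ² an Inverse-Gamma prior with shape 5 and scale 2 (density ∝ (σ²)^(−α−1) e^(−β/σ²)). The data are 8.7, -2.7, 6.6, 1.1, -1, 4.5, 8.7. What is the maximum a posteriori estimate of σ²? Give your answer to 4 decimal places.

σ̂²_MAP = 7.1732

Sum of squared deviations about the known mean: SS = (8.7−3)² + (-2.7−3)² + (6.6−3)² + (1.1−3)² + (-1−3)² + (4.5−3)² + (8.7−3)² = 132.29.
The Normal likelihood contributes (σ²)^(−n/2) exp(−SS/(2σ²)), so the posterior is Inverse-Gamma(α + n/2, β + SS/2) = Inverse-Gamma(8.5, 68.145).
The mode of Inverse-Gamma(a, b) is b/(a+1) = 68.145/9.5 ≈ 7.1732.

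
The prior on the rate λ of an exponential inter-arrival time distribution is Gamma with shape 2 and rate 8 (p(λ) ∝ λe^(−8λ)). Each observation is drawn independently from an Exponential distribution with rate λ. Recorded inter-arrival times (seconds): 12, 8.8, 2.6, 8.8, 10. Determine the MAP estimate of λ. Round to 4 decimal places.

The Exponential(rate=λ) likelihood is ∝ λ^n e^(−λΣtᵢ). Here n = 5 and Σtᵢ = 12 + 8.8 + 2.6 + 8.8 + 10 = 42.2.
Posterior ∝ λe^(−8λ) · λ^5e^(−42.2λ) = λ^6e^(−50.2λ), i.e. Gamma(7, 50.2).
Mode = (a−1)/b = 6/50.2 ≈ 0.1195.

λ̂_MAP = 0.1195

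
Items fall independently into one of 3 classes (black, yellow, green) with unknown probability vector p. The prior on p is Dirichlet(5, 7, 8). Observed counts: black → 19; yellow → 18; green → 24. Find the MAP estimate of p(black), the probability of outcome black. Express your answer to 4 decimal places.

The posterior is Dirichlet(αᵢ + nᵢ) = Dirichlet(24, 25, 32).
For a Dirichlet(a₁,…,a_K) with all aᵢ > 1, the mode has j-th component (aⱼ − 1)/(Σaᵢ − K).
Here Σaᵢ = 81 and K = 3, so p(black) = (24 − 1)/(81 − 3) = 23/78 ≈ 0.2949.

MAP estimate of p(black) = 0.2949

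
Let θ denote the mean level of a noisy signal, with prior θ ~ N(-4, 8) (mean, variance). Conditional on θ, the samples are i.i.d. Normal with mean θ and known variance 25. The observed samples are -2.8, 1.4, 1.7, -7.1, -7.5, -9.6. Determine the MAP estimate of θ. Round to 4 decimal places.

θ̂_MAP = -3.9890

n = 6; x̄ = ((-2.8) + 1.4 + 1.7 + (-7.1) + (-7.5) + (-9.6))/6 = -23.9/6 = -239/60 ≈ -3.9833.
For a Normal prior and Normal likelihood with known variance, the posterior is Normal; its mode equals its mean, the precision-weighted average.
Prior precision 1/σ₀² = 1/8 = 0.125; data precision n/σ² = 6/25 = 0.24.
θ̂ = (0.125·(-4) + 0.24·(-239/60)) / (0.125 + 0.24) = (-1.456)/0.365 = -1456/365 ≈ -3.9890.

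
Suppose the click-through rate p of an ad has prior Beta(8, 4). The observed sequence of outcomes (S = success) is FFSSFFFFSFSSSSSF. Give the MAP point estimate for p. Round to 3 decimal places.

p̂_MAP = 0.577

Prior: Beta(8, 4).
Data: 8 successes in 16 trials (from the sequence). The binomial likelihood contributes p^8(1−p)^8, so the posterior is Beta(8+8, 4+8) = Beta(16, 12).
For Beta(a, b) with a, b > 1 the mode is (a−1)/(a+b−2) = 15/26 ≈ 0.577.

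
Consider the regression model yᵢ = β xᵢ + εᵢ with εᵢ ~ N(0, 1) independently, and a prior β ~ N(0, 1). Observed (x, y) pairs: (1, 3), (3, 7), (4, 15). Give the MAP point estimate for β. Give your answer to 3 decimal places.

log p(β | y) = −Σ(yᵢ − βxᵢ)²/(2·1) − β²/(2·1) + const.
Setting the derivative to zero: Σxᵢ(yᵢ − βxᵢ)/1 − β/1 = 0, so β = Σxᵢyᵢ / (Σxᵢ² + σ²/τ²).
Σxᵢyᵢ = 1·3 + 3·7 + 4·15 = 84; Σxᵢ² = 26; σ²/τ² = 1.
β̂_MAP = 84 / (26 + 1) = 84/27 ≈ 3.111.

β̂_MAP = 3.111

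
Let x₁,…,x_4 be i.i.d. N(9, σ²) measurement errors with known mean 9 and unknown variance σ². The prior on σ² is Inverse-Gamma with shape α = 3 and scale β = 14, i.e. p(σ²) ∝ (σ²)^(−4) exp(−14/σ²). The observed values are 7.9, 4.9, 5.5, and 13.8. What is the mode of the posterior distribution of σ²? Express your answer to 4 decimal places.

Sum of squared deviations about the known mean: SS = (7.9−9)² + (4.9−9)² + (5.5−9)² + (13.8−9)² = 53.31.
The Normal likelihood contributes (σ²)^(−n/2) exp(−SS/(2σ²)), so the posterior is Inverse-Gamma(α + n/2, β + SS/2) = Inverse-Gamma(5, 40.655).
The mode of Inverse-Gamma(a, b) is b/(a+1) = 40.655/6 ≈ 6.7758.

σ̂²_MAP = 6.7758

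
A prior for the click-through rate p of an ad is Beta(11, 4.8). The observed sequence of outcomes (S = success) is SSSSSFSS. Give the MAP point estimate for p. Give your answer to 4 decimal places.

p̂_MAP = 0.7798

Prior: Beta(11, 4.8).
Data: 7 successes in 8 trials (from the sequence). The binomial likelihood contributes p^7(1−p)^1, so the posterior is Beta(11+7, 4.8+1) = Beta(18, 5.8).
For Beta(a, b) with a, b > 1 the mode is (a−1)/(a+b−2) = 17/21.8 ≈ 0.7798.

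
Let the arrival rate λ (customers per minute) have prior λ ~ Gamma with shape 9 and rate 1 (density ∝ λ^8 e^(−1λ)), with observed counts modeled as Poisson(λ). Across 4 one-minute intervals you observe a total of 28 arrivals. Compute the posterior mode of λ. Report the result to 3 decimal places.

Σxᵢ = 28, n = 4.
Posterior ∝ λ^8e^(−1λ) · λ^28e^(−4λ) = λ^36e^(−5λ), i.e. Gamma(shape=37, rate=5).
The mode of a Gamma(a, b) with a ≥ 1 (shape–rate) is (a−1)/b = 36/5 ≈ 7.200.

λ̂_MAP = 7.200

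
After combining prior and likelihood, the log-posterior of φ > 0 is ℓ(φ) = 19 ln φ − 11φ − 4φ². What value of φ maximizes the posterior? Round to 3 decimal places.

φ̂_MAP = 1.000

ℓ'(φ) = 19/φ − 11 − 8φ. Setting this to zero and multiplying by φ: 8φ² + 11φ − 19 = 0.
φ = (−11 + √(11² + 4·8·19)) / (2·8) = (−11 + √729) / 16 = (−11 + 27)/16 = 1.
ℓ''(φ) = −19/φ² − 8 < 0, confirming a maximum.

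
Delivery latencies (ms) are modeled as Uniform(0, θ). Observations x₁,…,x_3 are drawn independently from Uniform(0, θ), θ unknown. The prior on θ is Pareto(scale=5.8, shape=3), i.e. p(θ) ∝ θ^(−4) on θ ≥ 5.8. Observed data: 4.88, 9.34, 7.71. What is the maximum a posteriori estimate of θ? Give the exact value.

θ̂_MAP = 9.34

The Uniform(0, θ) likelihood is θ^(−n) for θ ≥ max(xᵢ), zero otherwise. Here max(xᵢ) = 9.34.
Posterior ∝ θ^(−4) · θ^(−3) = θ^(−7) on θ ≥ max(5.8, 9.34) = 9.34.
This density is strictly decreasing in θ, so the posterior mode lies at the lower boundary of the support.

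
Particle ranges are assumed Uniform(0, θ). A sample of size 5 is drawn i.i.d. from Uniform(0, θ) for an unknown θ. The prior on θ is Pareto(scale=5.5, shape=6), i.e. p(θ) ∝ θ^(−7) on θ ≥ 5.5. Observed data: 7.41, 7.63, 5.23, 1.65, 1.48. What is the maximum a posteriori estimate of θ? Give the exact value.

θ̂_MAP = 7.63

The Uniform(0, θ) likelihood is θ^(−n) for θ ≥ max(xᵢ), zero otherwise. Here max(xᵢ) = 7.63.
Posterior ∝ θ^(−7) · θ^(−5) = θ^(−12) on θ ≥ max(5.5, 7.63) = 7.63.
This density is strictly decreasing in θ, so the posterior mode lies at the lower boundary of the support.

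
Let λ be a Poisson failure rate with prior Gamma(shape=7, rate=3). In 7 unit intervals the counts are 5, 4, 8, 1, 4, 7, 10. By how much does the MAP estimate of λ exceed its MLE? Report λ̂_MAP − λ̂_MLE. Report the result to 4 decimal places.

Σxᵢ = 39. Posterior is Gamma(46, 10); MAP = (46−1)/10 = 45/10 ≈ 4.50000.
MLE = x̄ = 39/7 ≈ 5.57143.
Difference = 45/10 − 39/7 = -15/14 ≈ -1.0714.

MAP − MLE = -1.0714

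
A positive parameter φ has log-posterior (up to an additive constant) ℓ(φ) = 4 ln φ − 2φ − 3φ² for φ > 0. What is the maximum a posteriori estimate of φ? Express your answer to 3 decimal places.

ℓ'(φ) = 4/φ − 2 − 6φ. Setting this to zero and multiplying by φ: 6φ² + 2φ − 4 = 0.
φ = (−2 + √(2² + 4·6·4)) / (2·6) = (−2 + √100) / 12 = (−2 + 10)/12 = 2/3.
ℓ''(φ) = −4/φ² − 6 < 0, confirming a maximum.

φ̂_MAP = 0.667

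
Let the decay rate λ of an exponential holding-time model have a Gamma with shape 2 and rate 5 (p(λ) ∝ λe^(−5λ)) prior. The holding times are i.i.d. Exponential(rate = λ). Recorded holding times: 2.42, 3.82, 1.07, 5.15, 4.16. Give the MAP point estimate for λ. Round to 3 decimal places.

λ̂_MAP = 0.278

The Exponential(rate=λ) likelihood is ∝ λ^n e^(−λΣtᵢ). Here n = 5 and Σtᵢ = 2.42 + 3.82 + 1.07 + 5.15 + 4.16 = 16.62.
Posterior ∝ λe^(−5λ) · λ^5e^(−16.62λ) = λ^6e^(−21.62λ), i.e. Gamma(7, 21.62).
Mode = (a−1)/b = 6/21.62 ≈ 0.278.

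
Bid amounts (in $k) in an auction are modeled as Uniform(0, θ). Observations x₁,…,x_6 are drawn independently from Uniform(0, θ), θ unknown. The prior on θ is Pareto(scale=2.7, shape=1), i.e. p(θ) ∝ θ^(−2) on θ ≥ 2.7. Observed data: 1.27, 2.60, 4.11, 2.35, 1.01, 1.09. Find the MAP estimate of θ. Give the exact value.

θ̂_MAP = 4.11

The Uniform(0, θ) likelihood is θ^(−n) for θ ≥ max(xᵢ), zero otherwise. Here max(xᵢ) = 4.11.
Posterior ∝ θ^(−2) · θ^(−6) = θ^(−8) on θ ≥ max(2.7, 4.11) = 4.11.
This density is strictly decreasing in θ, so the posterior mode lies at the lower boundary of the support.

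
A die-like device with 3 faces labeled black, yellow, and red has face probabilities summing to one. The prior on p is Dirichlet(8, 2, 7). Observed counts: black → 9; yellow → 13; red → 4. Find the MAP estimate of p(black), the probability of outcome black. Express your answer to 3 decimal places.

The posterior is Dirichlet(αᵢ + nᵢ) = Dirichlet(17, 15, 11).
For a Dirichlet(a₁,…,a_K) with all aᵢ > 1, the mode has j-th component (aⱼ − 1)/(Σaᵢ − K).
Here Σaᵢ = 43 and K = 3, so p(black) = (17 − 1)/(43 − 3) = 16/40 ≈ 0.400.

MAP estimate of p(black) = 0.400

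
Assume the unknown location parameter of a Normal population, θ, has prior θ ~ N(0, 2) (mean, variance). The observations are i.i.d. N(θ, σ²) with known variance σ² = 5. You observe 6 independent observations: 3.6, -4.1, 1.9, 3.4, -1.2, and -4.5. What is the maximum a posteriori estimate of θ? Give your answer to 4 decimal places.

n = 6; x̄ = (3.6 + (-4.1) + 1.9 + 3.4 + (-1.2) + (-4.5))/6 = -0.9/6 = -0.15.
For a Normal prior and Normal likelihood with known variance, the posterior is Normal; its mode equals its mean, the precision-weighted average.
Prior precision 1/σ₀² = 1/2 = 0.5; data precision n/σ² = 6/5 = 1.2.
θ̂ = (0.5·0 + 1.2·(-0.15)) / (0.5 + 1.2) = (-0.18)/1.7 = -9/85 ≈ -0.1059.

θ̂_MAP = -0.1059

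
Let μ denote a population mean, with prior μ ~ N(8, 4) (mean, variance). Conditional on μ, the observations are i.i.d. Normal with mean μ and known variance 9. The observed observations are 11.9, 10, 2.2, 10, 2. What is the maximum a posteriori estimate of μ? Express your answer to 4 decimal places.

n = 5; x̄ = (11.9 + 10 + 2.2 + 10 + 2)/5 = 36.1/5 = 7.22.
For a Normal prior and Normal likelihood with known variance, the posterior is Normal; its mode equals its mean, the precision-weighted average.
Prior precision 1/σ₀² = 1/4 = 0.25; data precision n/σ² = 5/9.
μ̂ = (0.25·8 + (5/9)·7.22) / (0.25 + 5/9) = (541/90)/(29/36) = 1082/145 ≈ 7.4621.

μ̂_MAP = 7.4621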